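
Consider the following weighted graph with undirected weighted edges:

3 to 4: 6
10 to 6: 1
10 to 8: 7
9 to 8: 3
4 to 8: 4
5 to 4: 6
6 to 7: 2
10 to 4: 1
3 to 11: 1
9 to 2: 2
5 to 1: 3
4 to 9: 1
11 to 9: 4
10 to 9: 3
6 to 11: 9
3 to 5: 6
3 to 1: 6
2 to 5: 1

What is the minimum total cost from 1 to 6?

9

Enumerating some paths:
1 - 3 - 4 - 10 - 6: 6+6+1+1 = 14
1 - 5 - 2 - 9 - 10 - 6: 3+1+2+3+1 = 10
1 - 5 - 4 - 10 - 6: 3+6+1+1 = 11
1 - 5 - 2 - 9 - 4 - 10 - 6: 3+1+2+1+1+1 = 9
The minimum is 9 via 1 - 5 - 2 - 9 - 4 - 10 - 6.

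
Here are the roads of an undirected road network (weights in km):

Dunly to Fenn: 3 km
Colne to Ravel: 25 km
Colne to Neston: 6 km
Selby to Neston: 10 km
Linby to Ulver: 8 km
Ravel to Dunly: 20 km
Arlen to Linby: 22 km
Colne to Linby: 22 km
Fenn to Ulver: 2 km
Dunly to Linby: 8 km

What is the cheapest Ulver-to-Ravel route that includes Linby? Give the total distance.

Best Ulver to Linby: Ulver–Linby costing 8
Shortest Linby→Ravel: Linby–Dunly–Ravel = 28
Total via Linby: 8 + 28 = 36 km.

36 km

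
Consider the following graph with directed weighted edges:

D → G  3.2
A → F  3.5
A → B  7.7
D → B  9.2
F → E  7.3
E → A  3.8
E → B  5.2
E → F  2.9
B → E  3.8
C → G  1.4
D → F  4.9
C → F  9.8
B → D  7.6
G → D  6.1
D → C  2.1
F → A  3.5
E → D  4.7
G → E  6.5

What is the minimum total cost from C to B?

Settle nodes by increasing distance from C:
C: 0
G: 1.4  (via C)
D: 7.5  (via G)
E: 7.9  (via G)
F: 9.8  (via C)
A: 11.7  (via E)
B: 13.1  (via E)
Shortest route: C → G → E → B = 13.1.

13.1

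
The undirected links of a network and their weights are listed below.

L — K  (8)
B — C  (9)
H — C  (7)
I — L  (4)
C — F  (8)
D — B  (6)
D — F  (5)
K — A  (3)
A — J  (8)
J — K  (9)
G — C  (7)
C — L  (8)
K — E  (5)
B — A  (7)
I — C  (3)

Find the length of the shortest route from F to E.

Shortest distances from F:
F: 0
D: 5  (via F)
C: 8  (via F)
B: 11  (via D)
I: 11  (via C)
G: 15  (via C)
H: 15  (via C)
L: 15  (via I)
A: 18  (via B)
K: 21  (via A)
E: 26  (via K)
Shortest route: F–D–B–A–K–E = 26.

26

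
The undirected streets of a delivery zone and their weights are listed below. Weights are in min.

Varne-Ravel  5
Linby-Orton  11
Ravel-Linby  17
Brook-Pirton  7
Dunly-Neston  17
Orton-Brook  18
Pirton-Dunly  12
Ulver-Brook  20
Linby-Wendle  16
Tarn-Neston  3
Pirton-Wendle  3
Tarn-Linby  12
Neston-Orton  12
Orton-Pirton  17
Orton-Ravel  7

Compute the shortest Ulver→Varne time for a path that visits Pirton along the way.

Best Ulver to Pirton: Ulver–Brook–Pirton costing 27
Shortest Pirton→Varne: Pirton–Orton–Ravel–Varne = 29
Total via Pirton: 27 + 29 = 56 min.

56 min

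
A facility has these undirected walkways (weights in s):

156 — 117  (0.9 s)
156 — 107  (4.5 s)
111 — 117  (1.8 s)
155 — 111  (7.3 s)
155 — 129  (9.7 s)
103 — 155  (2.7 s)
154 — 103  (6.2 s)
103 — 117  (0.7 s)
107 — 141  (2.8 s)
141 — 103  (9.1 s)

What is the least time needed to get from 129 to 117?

13.1 s

Candidate routes:
129 → 155 → 103 → 141 → 107 → 156 → 117: 9.7+2.7+9.1+2.8+4.5+0.9 = 29.7
129 → 155 → 111 → 117: 9.7+7.3+1.8 = 18.8
129 → 155 → 103 → 117: 9.7+2.7+0.7 = 13.1
Cheapest is 129 → 155 → 103 → 117 at 13.1 s.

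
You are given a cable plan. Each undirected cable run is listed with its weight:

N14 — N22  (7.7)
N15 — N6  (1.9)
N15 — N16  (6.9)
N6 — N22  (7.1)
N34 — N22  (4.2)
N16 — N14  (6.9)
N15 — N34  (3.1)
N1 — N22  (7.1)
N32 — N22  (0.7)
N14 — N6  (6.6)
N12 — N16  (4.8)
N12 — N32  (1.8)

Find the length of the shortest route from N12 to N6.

9.6

Compare a few routes:
N12–N32–N22–N6: 1.8+0.7+7.1 = 9.6
N12–N32–N22–N34–N15–N6: 1.8+0.7+4.2+3.1+1.9 = 11.7
Cheapest is N12–N32–N22–N6 at 9.6.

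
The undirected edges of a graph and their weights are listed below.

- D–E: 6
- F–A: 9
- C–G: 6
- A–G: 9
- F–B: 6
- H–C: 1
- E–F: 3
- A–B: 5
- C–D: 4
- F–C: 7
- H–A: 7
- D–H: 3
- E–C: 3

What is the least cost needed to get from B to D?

Running Dijkstra from B:
B: 0
A: 5  (via B)
F: 6  (via B)
E: 9  (via F)
C: 12  (via E)
H: 12  (via A)
G: 14  (via A)
D: 15  (via E)
Shortest route: B–F–E–D = 15.

15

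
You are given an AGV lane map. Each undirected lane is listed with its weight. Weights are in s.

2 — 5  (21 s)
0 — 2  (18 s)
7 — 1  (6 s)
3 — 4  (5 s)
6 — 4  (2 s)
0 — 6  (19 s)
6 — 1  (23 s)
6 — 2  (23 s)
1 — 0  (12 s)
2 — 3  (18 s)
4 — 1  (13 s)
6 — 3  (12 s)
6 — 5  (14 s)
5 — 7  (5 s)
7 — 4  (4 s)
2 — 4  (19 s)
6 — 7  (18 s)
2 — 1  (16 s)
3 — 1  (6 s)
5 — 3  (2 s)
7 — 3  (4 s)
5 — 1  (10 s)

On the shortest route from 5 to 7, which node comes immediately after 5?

7

Enumerating some paths:
5–7: 5 = 5
5–3–7: 2+4 = 6
5–3–4–7: 2+5+4 = 11
Cheapest is 5–7 at 5 s.
So from 5 the first move is to 7.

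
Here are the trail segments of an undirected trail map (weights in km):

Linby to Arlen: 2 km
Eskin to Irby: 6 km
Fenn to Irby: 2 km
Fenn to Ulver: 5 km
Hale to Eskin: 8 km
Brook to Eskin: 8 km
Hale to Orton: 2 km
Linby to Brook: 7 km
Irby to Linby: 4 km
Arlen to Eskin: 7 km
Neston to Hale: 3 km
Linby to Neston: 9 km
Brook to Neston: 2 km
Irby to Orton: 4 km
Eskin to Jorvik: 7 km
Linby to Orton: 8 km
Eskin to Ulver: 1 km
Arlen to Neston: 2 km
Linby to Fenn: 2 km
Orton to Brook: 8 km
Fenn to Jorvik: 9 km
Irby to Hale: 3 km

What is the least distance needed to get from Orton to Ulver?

Running Dijkstra from Orton:
Orton: 0
Hale: 2  (via Orton)
Irby: 4  (via Orton)
Neston: 5  (via Hale)
Fenn: 6  (via Irby)
Arlen: 7  (via Neston)
Brook: 7  (via Neston)
Linby: 8  (via Orton)
Eskin: 10  (via Hale)
Ulver: 11  (via Fenn)
Shortest route: Orton → Irby → Fenn → Ulver = 11 km.

11 km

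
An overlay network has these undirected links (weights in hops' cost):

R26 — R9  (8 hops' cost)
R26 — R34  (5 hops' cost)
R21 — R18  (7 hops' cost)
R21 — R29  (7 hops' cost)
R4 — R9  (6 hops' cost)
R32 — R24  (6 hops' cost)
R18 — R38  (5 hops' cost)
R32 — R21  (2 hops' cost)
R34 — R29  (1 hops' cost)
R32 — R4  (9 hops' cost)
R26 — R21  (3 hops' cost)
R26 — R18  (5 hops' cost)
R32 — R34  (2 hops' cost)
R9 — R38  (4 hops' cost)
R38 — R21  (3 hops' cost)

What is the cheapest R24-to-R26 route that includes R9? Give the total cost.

Shortest R24→R9: R24–R32–R21–R38–R9 = 15
Shortest R9→R26: R9–R26 = 8
Total via R9: 15 + 8 = 23 hops' cost.

23 hops' cost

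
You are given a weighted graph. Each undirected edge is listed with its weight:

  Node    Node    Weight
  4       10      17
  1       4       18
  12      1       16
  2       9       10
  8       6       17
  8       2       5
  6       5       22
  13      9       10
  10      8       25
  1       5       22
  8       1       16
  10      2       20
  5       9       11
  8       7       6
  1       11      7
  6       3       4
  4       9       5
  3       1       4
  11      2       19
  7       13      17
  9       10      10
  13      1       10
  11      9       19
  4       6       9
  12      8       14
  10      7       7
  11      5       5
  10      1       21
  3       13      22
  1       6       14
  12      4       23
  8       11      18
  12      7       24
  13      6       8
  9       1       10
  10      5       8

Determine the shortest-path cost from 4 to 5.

Candidate routes:
4 → 9 → 5: 5+11 = 16
4 → 9 → 10 → 5: 5+10+8 = 23
Cheapest is 4 → 9 → 5 at 16.

16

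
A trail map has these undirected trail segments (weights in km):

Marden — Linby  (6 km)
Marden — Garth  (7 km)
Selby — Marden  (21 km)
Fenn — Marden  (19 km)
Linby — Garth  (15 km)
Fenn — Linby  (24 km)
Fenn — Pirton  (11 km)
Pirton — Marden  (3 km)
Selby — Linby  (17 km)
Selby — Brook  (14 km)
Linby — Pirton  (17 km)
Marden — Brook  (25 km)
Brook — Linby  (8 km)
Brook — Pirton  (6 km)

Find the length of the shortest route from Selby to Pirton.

20 km

Candidate routes:
Selby–Brook–Pirton: 14+6 = 20
Selby–Marden–Pirton: 21+3 = 24
The minimum is 20 km via Selby–Brook–Pirton.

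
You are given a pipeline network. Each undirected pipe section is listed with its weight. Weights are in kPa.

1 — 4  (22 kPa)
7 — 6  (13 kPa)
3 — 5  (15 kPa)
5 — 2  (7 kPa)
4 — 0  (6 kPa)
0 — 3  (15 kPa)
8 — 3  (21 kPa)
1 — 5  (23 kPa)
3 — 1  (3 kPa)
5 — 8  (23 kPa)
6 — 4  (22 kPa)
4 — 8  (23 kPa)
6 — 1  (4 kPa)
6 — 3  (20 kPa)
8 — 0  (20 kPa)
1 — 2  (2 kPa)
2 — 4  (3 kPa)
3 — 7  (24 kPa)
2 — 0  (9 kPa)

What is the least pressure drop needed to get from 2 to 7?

Compare a few routes:
2 → 4 → 6 → 7: 3+22+13 = 38
2 → 1 → 3 → 7: 2+3+24 = 29
2 → 1 → 6 → 7: 2+4+13 = 19
2 → 1 → 3 → 6 → 7: 2+3+20+13 = 38
The minimum is 19 kPa via 2 → 1 → 6 → 7.

19 kPa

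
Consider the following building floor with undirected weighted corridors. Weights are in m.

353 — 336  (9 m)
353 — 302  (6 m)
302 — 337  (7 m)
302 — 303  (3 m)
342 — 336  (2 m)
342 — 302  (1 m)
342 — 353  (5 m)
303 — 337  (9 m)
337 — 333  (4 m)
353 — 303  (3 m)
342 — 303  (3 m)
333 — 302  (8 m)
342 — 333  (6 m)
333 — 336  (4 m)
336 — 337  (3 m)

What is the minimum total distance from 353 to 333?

11 m

Candidate routes:
353 - 342 - 333: 5+6 = 11
353 - 303 - 342 - 333: 3+3+6 = 12
353 - 303 - 342 - 336 - 333: 3+3+2+4 = 12
Cheapest is 353 - 342 - 333 at 11 m.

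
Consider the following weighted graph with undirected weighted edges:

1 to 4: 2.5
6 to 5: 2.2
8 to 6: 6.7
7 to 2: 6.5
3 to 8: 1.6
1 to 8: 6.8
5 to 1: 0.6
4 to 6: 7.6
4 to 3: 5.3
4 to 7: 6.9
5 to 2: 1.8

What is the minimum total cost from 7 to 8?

13.8

Enumerating some paths:
7 → 4 → 1 → 8: 6.9+2.5+6.8 = 16.2
7 → 2 → 5 → 6 → 8: 6.5+1.8+2.2+6.7 = 17.2
7 → 4 → 3 → 8: 6.9+5.3+1.6 = 13.8
7 → 2 → 5 → 1 → 8: 6.5+1.8+0.6+6.8 = 15.7
The minimum is 13.8 via 7 → 4 → 3 → 8.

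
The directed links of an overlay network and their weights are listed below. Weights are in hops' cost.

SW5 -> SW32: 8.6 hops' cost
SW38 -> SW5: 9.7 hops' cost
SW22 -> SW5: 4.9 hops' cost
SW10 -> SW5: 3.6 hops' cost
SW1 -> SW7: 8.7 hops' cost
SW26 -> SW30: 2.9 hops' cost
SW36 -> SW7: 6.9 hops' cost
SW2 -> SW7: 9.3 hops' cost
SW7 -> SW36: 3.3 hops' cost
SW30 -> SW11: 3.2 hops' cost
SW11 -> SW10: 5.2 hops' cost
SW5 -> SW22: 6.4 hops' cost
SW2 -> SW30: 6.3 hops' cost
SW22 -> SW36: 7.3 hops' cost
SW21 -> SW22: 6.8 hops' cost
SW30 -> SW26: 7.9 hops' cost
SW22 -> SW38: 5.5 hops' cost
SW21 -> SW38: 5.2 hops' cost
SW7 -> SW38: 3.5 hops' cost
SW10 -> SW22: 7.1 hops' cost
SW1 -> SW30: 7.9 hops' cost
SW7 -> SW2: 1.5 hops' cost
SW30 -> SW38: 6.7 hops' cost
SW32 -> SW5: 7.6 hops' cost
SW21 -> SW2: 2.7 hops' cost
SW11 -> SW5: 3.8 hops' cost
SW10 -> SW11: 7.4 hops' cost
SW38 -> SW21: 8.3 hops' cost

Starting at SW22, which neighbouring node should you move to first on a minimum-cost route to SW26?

SW36

Compare a few routes:
SW22–SW36–SW7–SW2–SW30–SW26: 7.3+6.9+1.5+6.3+7.9 = 29.9
SW22–SW38–SW21–SW2–SW30–SW26: 5.5+8.3+2.7+6.3+7.9 = 30.7
The minimum is 29.9 hops' cost via SW22–SW36–SW7–SW2–SW30–SW26.
So from SW22 the first move is to SW36.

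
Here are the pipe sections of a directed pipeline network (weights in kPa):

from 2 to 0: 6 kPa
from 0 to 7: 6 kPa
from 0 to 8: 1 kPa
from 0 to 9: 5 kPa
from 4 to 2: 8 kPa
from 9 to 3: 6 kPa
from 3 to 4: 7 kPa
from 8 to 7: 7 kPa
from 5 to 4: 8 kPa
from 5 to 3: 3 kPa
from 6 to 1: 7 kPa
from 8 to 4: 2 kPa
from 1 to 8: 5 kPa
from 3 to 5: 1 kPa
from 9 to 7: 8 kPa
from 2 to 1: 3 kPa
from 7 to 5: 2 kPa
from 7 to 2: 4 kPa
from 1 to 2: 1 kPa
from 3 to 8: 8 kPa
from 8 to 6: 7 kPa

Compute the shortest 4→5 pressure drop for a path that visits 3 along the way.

26 kPa

Best 4 to 3: 4–2–0–9–3 costing 25
Shortest 3→5: 3–5 = 1
Total via 3: 25 + 1 = 26 kPa.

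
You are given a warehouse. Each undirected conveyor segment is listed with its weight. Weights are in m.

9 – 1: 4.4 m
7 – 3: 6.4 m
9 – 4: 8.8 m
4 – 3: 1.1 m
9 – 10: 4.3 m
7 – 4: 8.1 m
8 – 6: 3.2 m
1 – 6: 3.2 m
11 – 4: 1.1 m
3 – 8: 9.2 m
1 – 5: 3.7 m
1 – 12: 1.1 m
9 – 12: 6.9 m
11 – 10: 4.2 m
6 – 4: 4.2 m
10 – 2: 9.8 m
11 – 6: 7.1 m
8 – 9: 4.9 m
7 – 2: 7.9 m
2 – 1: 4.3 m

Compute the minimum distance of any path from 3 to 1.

8.5 m

Candidate routes:
3 → 4 → 6 → 1: 1.1+4.2+3.2 = 8.5
3 → 4 → 9 → 1: 1.1+8.8+4.4 = 14.3
3 → 4 → 11 → 10 → 9 → 1: 1.1+1.1+4.2+4.3+4.4 = 15.1
3 → 4 → 11 → 6 → 1: 1.1+1.1+7.1+3.2 = 12.5
The minimum is 8.5 m via 3 → 4 → 6 → 1.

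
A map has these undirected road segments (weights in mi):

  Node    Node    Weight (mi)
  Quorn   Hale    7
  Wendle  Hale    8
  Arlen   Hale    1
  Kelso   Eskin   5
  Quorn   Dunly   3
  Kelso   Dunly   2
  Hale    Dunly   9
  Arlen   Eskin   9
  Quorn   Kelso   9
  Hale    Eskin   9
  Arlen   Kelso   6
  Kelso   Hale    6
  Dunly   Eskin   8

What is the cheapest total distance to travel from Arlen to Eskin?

9 mi

Settle nodes by increasing distance from Arlen:
Arlen: 0
Hale: 1  (via Arlen)
Kelso: 6  (via Arlen)
Quorn: 8  (via Hale)
Dunly: 8  (via Kelso)
Eskin: 9  (via Arlen)
Shortest route: Arlen–Eskin = 9 mi.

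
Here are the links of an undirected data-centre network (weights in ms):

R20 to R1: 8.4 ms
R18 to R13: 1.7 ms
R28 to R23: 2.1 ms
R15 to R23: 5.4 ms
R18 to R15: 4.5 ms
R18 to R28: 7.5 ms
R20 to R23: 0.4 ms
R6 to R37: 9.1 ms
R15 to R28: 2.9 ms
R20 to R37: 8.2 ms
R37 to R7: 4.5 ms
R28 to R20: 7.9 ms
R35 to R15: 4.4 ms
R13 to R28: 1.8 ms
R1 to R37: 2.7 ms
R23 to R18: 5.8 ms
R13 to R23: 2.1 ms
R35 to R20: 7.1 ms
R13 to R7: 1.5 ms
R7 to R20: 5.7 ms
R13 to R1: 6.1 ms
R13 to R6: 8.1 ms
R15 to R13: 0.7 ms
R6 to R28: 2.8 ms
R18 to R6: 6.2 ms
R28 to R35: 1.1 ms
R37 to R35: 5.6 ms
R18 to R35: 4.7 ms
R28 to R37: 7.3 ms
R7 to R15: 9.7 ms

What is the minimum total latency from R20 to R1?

Running Dijkstra from R20:
R20: 0
R23: 0.4  (via R20)
R28: 2.5  (via R23)
R13: 2.5  (via R23)
R15: 3.2  (via R13)
R35: 3.6  (via R28)
R7: 4  (via R13)
R18: 4.2  (via R13)
R6: 5.3  (via R28)
R37: 8.2  (via R20)
R1: 8.4  (via R20)
Shortest route: R20 → R1 = 8.4 ms.

8.4 ms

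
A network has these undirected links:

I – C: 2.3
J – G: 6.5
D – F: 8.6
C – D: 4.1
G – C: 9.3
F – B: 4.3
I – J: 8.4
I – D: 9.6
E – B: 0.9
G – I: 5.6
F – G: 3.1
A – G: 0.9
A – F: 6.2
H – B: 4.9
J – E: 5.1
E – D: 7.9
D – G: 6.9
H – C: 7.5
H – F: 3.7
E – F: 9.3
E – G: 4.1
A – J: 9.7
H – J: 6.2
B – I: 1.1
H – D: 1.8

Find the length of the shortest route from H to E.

5.8

Candidate routes:
H → F → B → E: 3.7+4.3+0.9 = 8.9
H → B → E: 4.9+0.9 = 5.8
H → D → E: 1.8+7.9 = 9.7
The minimum is 5.8 via H → B → E.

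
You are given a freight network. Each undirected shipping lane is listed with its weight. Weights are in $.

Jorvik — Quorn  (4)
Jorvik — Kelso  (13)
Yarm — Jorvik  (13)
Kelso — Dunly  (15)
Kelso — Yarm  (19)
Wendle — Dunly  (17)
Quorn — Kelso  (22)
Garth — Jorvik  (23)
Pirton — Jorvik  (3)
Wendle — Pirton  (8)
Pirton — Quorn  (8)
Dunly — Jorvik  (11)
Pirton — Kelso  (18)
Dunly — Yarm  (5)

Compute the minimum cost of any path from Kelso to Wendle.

$24

Settle nodes by increasing distance from Kelso:
Kelso: 0
Jorvik: 13  (via Kelso)
Dunly: 15  (via Kelso)
Pirton: 16  (via Jorvik)
Quorn: 17  (via Jorvik)
Yarm: 19  (via Kelso)
Wendle: 24  (via Pirton)
Shortest route: Kelso–Jorvik–Pirton–Wendle = $24.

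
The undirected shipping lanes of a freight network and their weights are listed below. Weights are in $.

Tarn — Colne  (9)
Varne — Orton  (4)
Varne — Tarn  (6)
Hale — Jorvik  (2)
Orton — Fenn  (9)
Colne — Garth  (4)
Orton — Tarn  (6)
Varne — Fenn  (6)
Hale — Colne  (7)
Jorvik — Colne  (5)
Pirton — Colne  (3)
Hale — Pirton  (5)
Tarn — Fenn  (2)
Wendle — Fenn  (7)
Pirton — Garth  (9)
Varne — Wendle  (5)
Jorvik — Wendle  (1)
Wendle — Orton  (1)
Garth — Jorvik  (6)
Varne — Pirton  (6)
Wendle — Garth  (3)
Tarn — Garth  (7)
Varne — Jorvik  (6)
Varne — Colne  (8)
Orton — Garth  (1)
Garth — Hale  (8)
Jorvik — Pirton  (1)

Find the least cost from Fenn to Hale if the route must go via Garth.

Shortest Fenn→Garth: Fenn → Tarn → Garth = 9
Shortest Garth→Hale: Garth → Orton → Wendle → Jorvik → Hale = 5
Total via Garth: 9 + 5 = $14.

$14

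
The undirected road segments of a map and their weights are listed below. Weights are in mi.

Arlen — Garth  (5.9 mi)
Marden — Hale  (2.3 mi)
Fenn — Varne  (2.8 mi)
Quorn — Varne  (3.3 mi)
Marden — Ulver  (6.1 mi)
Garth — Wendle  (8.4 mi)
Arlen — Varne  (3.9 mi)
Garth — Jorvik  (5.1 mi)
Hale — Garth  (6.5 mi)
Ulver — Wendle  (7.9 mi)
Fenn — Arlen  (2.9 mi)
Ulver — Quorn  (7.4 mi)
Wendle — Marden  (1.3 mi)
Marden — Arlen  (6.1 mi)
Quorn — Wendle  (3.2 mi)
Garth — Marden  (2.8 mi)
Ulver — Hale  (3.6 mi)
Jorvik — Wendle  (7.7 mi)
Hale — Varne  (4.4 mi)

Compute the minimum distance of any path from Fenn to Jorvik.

Running Dijkstra from Fenn:
Fenn: 0
Varne: 2.8  (via Fenn)
Arlen: 2.9  (via Fenn)
Quorn: 6.1  (via Varne)
Hale: 7.2  (via Varne)
Garth: 8.8  (via Arlen)
Marden: 9  (via Arlen)
Wendle: 9.3  (via Quorn)
Ulver: 10.8  (via Hale)
Jorvik: 13.9  (via Garth)
Shortest route: Fenn → Arlen → Garth → Jorvik = 13.9 mi.

13.9 mi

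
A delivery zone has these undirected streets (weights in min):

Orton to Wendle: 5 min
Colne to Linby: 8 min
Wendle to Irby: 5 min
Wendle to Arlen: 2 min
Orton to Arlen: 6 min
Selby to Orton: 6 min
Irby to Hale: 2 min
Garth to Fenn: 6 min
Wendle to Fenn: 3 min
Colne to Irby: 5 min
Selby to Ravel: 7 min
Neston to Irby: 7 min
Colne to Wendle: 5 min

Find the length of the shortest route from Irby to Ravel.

Enumerating some paths:
Irby - Wendle - Orton - Selby - Ravel: 5+5+6+7 = 23
Irby - Colne - Wendle - Orton - Selby - Ravel: 5+5+5+6+7 = 28
Irby - Wendle - Arlen - Orton - Selby - Ravel: 5+2+6+6+7 = 26
Irby - Colne - Wendle - Arlen - Orton - Selby - Ravel: 5+5+2+6+6+7 = 31
The minimum is 23 min via Irby - Wendle - Orton - Selby - Ravel.

23 min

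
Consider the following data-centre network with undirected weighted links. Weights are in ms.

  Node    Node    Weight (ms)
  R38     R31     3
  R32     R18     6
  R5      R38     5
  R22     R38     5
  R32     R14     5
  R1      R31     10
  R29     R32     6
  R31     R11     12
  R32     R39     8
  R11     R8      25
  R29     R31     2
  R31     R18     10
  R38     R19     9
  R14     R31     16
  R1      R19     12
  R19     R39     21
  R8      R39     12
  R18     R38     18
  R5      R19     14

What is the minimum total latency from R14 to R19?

Compare a few routes:
R14–R32–R29–R31–R38–R19: 5+6+2+3+9 = 25
R14–R31–R38–R19: 16+3+9 = 28
R14–R32–R39–R19: 5+8+21 = 34
R14–R32–R18–R31–R38–R19: 5+6+10+3+9 = 33
The minimum is 25 ms via R14–R32–R29–R31–R38–R19.

25 ms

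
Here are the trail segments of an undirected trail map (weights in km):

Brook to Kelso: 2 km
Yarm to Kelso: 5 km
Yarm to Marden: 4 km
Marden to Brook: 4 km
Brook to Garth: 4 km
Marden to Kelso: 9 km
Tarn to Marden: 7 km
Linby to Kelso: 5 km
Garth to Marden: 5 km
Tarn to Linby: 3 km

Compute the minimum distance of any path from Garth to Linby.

11 km

Enumerating some paths:
Garth → Marden → Tarn → Linby: 5+7+3 = 15
Garth → Marden → Brook → Kelso → Linby: 5+4+2+5 = 16
Garth → Brook → Kelso → Linby: 4+2+5 = 11
Garth → Brook → Marden → Tarn → Linby: 4+4+7+3 = 18
The minimum is 11 km via Garth → Brook → Kelso → Linby.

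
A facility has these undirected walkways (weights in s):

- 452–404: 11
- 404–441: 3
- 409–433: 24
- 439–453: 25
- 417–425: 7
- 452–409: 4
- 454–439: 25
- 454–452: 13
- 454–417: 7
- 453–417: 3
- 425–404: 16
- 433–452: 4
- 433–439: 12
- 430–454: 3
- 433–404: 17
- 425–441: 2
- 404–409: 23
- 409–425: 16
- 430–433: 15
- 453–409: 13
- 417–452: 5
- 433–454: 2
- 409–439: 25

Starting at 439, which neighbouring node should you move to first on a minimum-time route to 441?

Compare a few routes:
439 - 453 - 417 - 425 - 441: 25+3+7+2 = 37
439 - 433 - 452 - 404 - 441: 12+4+11+3 = 30
439 - 433 - 404 - 441: 12+17+3 = 32
Cheapest is 439 - 433 - 452 - 404 - 441 at 30 s.
So from 439 the first move is to 433.

433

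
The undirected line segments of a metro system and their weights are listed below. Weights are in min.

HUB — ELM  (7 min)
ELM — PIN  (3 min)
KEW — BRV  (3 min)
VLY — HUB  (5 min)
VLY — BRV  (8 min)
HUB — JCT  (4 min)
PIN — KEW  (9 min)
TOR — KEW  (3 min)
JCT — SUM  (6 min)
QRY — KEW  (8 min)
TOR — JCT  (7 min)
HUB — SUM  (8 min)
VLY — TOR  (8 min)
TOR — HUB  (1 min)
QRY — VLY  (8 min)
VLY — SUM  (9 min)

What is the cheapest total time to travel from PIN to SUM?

18 min

Candidate routes:
PIN - ELM - HUB - JCT - SUM: 3+7+4+6 = 20
PIN - KEW - TOR - HUB - SUM: 9+3+1+8 = 21
PIN - ELM - HUB - SUM: 3+7+8 = 18
The minimum is 18 min via PIN - ELM - HUB - SUM.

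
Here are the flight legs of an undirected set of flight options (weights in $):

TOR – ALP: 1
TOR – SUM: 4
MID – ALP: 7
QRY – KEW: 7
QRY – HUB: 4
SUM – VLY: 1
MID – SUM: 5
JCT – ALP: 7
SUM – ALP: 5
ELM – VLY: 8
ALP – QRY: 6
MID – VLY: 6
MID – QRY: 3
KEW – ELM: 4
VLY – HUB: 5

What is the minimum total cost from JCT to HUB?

Enumerating some paths:
JCT → ALP → QRY → HUB: 7+6+4 = 17
JCT → ALP → TOR → SUM → VLY → HUB: 7+1+4+1+5 = 18
JCT → ALP → SUM → VLY → HUB: 7+5+1+5 = 18
Cheapest is JCT → ALP → QRY → HUB at $17.

$17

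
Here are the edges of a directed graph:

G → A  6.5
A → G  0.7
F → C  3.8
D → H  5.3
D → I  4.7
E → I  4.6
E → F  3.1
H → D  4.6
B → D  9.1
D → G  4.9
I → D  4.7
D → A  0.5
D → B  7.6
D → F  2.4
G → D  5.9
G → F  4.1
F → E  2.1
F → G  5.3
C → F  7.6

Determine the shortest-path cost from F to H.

16.5

Candidate routes:
F - G - D - H: 5.3+5.9+5.3 = 16.5
F - E - I - D - H: 2.1+4.6+4.7+5.3 = 16.7
The minimum is 16.5 via F - G - D - H.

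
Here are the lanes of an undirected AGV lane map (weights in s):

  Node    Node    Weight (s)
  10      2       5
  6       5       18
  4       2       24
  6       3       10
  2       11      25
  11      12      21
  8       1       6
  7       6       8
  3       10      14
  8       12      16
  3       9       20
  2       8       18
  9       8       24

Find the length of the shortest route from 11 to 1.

Running Dijkstra from 11:
11: 0
12: 21  (via 11)
2: 25  (via 11)
10: 30  (via 2)
8: 37  (via 12)
1: 43  (via 8)
Shortest route: 11–12–8–1 = 43 s.

43 s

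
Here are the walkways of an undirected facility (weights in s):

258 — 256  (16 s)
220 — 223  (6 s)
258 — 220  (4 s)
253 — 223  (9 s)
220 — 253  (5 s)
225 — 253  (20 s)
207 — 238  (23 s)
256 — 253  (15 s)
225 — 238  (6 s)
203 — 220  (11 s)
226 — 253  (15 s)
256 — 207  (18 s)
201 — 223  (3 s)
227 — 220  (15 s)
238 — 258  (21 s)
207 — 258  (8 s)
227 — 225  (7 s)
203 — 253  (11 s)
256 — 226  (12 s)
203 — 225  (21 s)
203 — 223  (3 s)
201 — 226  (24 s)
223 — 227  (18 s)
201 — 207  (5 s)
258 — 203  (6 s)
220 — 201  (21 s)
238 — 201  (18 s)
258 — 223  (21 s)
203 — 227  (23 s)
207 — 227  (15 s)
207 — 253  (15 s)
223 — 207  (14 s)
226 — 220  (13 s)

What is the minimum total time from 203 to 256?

Candidate routes:
203 → 258 → 256: 6+16 = 22
203 → 253 → 256: 11+15 = 26
203 → 223 → 220 → 258 → 256: 3+6+4+16 = 29
203 → 223 → 253 → 256: 3+9+15 = 27
The minimum is 22 s via 203 → 258 → 256.

22 s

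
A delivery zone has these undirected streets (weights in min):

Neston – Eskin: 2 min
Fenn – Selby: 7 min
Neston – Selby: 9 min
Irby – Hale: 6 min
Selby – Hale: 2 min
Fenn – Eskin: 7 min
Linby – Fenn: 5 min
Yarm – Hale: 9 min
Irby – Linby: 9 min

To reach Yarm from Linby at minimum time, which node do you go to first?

Compare a few routes:
Linby - Fenn - Selby - Hale - Yarm: 5+7+2+9 = 23
Linby - Irby - Hale - Yarm: 9+6+9 = 24
Cheapest is Linby - Fenn - Selby - Hale - Yarm at 23 min.
So from Linby the first move is to Fenn.

Fenn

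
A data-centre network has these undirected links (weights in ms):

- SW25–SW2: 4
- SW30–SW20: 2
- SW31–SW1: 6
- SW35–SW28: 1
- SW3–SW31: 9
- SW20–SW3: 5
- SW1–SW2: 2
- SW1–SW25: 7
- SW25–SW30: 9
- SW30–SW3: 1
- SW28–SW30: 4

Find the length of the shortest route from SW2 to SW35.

18 ms

Enumerating some paths:
SW2 → SW25 → SW30 → SW28 → SW35: 4+9+4+1 = 18
SW2 → SW1 → SW31 → SW3 → SW30 → SW28 → SW35: 2+6+9+1+4+1 = 23
SW2 → SW1 → SW25 → SW30 → SW28 → SW35: 2+7+9+4+1 = 23
Cheapest is SW2 → SW25 → SW30 → SW28 → SW35 at 18 ms.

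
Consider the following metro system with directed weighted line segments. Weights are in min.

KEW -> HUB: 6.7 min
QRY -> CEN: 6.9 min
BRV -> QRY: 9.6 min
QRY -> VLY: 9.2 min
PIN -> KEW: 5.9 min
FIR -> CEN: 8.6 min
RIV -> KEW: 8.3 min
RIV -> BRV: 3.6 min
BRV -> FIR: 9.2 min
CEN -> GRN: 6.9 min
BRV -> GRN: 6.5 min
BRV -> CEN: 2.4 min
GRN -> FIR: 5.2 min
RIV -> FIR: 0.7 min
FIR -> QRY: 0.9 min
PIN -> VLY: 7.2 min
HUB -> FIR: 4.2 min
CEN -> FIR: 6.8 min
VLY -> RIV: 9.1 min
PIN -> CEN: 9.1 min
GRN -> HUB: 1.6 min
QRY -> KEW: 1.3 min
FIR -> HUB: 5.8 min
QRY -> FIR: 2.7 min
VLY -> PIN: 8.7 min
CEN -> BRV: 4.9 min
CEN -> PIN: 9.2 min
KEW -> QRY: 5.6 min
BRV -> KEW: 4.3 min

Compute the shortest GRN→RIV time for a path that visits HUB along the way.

25 min

Best GRN to HUB: GRN–HUB costing 1.6
Best HUB to RIV: HUB–FIR–QRY–VLY–RIV costing 23.4
Total via HUB: 1.6 + 23.4 = 25 min.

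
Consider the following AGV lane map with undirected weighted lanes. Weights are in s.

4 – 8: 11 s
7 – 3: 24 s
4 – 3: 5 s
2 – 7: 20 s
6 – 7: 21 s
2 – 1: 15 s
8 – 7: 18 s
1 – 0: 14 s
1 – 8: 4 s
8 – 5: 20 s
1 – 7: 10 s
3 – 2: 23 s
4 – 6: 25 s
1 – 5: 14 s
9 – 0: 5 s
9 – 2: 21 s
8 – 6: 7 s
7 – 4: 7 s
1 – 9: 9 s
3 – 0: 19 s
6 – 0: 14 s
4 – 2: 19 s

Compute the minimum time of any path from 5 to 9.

Candidate routes:
5–1–9: 14+9 = 23
5–8–1–9: 20+4+9 = 33
The minimum is 23 s via 5–1–9.

23 s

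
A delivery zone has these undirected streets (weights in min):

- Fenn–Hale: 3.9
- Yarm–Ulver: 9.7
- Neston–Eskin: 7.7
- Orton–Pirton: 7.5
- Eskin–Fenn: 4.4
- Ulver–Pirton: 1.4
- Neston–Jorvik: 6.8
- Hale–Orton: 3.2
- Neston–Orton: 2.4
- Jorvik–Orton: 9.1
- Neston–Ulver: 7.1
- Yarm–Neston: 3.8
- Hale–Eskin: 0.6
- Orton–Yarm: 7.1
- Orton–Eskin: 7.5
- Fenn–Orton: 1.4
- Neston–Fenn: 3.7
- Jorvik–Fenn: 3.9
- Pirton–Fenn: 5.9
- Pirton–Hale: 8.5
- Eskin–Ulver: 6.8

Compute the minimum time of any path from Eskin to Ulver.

6.8 min

Shortest distances from Eskin:
Eskin: 0
Hale: 0.6  (via Eskin)
Orton: 3.8  (via Hale)
Fenn: 4.4  (via Eskin)
Neston: 6.2  (via Orton)
Ulver: 6.8  (via Eskin)
Shortest route: Eskin–Ulver = 6.8 min.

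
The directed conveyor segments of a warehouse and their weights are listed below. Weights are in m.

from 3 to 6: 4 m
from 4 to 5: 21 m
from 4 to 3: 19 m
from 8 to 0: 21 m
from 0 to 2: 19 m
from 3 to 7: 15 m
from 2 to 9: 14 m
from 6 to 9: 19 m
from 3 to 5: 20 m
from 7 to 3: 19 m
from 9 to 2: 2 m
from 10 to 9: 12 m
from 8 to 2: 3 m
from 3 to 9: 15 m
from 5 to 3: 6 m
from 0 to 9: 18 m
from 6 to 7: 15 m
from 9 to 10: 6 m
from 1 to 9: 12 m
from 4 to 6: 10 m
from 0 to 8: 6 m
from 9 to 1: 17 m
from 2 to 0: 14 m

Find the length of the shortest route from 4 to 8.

51 m

Candidate routes:
4 → 3 → 6 → 9 → 2 → 0 → 8: 19+4+19+2+14+6 = 64
4 → 6 → 9 → 2 → 0 → 8: 10+19+2+14+6 = 51
4 → 3 → 9 → 2 → 0 → 8: 19+15+2+14+6 = 56
4 → 5 → 3 → 9 → 2 → 0 → 8: 21+6+15+2+14+6 = 64
The minimum is 51 m via 4 → 6 → 9 → 2 → 0 → 8.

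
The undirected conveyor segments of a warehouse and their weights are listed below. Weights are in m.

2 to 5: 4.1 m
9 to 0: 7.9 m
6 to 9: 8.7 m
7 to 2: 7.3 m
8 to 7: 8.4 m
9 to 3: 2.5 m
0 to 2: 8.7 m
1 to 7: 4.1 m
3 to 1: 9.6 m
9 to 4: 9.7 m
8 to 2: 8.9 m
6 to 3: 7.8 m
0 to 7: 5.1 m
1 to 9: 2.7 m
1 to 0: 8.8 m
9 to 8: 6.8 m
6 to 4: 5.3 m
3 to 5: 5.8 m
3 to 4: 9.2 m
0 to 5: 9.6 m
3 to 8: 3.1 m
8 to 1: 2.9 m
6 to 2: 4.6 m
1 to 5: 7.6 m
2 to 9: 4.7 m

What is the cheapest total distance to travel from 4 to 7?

16.5 m

Candidate routes:
4 → 6 → 2 → 7: 5.3+4.6+7.3 = 17.2
4 → 9 → 1 → 7: 9.7+2.7+4.1 = 16.5
Cheapest is 4 → 9 → 1 → 7 at 16.5 m.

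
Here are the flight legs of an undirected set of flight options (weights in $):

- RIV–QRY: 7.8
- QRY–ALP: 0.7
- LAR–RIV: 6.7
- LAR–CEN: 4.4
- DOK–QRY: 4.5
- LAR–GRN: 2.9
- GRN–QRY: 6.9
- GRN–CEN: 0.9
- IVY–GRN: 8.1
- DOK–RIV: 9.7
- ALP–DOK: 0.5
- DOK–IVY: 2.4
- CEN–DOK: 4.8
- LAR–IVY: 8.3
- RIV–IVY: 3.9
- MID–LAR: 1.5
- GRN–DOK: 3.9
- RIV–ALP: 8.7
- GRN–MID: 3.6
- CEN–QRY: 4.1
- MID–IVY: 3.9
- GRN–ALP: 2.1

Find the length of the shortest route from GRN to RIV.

Running Dijkstra from GRN:
GRN: 0
CEN: 0.9  (via GRN)
ALP: 2.1  (via GRN)
DOK: 2.6  (via ALP)
QRY: 2.8  (via ALP)
LAR: 2.9  (via GRN)
MID: 3.6  (via GRN)
IVY: 5  (via DOK)
RIV: 8.9  (via IVY)
Shortest route: GRN → ALP → DOK → IVY → RIV = $8.9.

$8.9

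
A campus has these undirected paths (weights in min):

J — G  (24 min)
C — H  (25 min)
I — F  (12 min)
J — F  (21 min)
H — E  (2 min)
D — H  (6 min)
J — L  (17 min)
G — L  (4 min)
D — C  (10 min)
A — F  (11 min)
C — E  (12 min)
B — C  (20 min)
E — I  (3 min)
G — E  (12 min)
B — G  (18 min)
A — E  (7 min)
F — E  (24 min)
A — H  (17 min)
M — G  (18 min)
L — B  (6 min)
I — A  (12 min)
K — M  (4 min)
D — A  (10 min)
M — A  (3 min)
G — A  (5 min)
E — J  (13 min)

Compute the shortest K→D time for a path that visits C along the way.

Shortest K→C: K → M → A → E → C = 26
Shortest C→D: C → D = 10
Total via C: 26 + 10 = 36 min.

36 min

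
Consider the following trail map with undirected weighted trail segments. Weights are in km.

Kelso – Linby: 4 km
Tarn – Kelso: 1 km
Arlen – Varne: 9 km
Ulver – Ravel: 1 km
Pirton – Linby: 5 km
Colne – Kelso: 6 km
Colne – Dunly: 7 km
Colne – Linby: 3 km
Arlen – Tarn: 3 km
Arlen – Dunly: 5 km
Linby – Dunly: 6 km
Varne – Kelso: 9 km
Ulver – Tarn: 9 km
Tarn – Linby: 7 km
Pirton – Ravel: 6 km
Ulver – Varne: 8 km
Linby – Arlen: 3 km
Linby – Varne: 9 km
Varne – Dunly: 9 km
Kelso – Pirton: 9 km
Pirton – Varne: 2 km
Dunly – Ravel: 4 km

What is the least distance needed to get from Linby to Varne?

Shortest distances from Linby:
Linby: 0
Arlen: 3  (via Linby)
Colne: 3  (via Linby)
Kelso: 4  (via Linby)
Tarn: 5  (via Kelso)
Pirton: 5  (via Linby)
Dunly: 6  (via Linby)
Varne: 7  (via Pirton)
Shortest route: Linby–Pirton–Varne = 7 km.

7 km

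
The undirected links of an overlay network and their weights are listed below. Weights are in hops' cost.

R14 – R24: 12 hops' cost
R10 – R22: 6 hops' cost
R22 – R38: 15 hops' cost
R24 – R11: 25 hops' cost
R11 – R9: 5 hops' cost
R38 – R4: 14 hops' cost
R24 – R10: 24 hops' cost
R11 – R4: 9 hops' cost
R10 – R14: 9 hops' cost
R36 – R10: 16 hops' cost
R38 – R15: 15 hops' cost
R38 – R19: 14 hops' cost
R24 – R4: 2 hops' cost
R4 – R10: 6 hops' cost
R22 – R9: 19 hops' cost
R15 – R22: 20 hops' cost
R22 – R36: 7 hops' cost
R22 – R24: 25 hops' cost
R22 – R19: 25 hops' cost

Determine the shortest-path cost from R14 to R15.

35 hops' cost

Running Dijkstra from R14:
R14: 0
R10: 9  (via R14)
R24: 12  (via R14)
R4: 14  (via R24)
R22: 15  (via R10)
R36: 22  (via R22)
R11: 23  (via R4)
R38: 28  (via R4)
R9: 28  (via R11)
R15: 35  (via R22)
Shortest route: R14 → R10 → R22 → R15 = 35 hops' cost.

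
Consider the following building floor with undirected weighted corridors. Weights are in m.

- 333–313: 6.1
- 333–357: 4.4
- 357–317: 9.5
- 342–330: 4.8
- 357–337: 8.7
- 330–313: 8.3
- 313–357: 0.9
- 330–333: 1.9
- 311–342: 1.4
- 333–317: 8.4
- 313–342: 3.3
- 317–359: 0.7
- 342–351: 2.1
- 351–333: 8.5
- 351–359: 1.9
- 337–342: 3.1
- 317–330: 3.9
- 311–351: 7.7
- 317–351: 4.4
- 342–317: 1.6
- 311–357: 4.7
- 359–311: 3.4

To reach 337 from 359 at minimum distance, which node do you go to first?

Compare a few routes:
359 → 317 → 342 → 337: 0.7+1.6+3.1 = 5.4
359 → 351 → 342 → 337: 1.9+2.1+3.1 = 7.1
Cheapest is 359 → 317 → 342 → 337 at 5.4 m.
So from 359 the first move is to 317.

317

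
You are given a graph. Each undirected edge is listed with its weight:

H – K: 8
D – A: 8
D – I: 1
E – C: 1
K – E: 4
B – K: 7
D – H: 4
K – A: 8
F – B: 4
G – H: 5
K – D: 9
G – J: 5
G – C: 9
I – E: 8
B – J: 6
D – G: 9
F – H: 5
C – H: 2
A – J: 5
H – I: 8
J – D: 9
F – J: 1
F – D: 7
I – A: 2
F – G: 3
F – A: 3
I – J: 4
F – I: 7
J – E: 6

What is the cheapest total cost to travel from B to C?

11

Running Dijkstra from B:
B: 0
F: 4  (via B)
J: 5  (via F)
A: 7  (via F)
G: 7  (via F)
K: 7  (via B)
H: 9  (via F)
I: 9  (via J)
D: 10  (via I)
C: 11  (via H)
Shortest route: B–F–H–C = 11.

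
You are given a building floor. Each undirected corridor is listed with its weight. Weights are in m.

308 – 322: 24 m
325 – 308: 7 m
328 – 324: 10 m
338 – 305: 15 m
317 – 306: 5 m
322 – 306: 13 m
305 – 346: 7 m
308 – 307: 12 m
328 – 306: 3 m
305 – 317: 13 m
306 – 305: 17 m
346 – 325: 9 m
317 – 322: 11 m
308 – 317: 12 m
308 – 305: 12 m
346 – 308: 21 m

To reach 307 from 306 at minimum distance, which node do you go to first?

317

Enumerating some paths:
306 → 305 → 308 → 307: 17+12+12 = 41
306 → 317 → 305 → 308 → 307: 5+13+12+12 = 42
306 → 317 → 308 → 307: 5+12+12 = 29
The minimum is 29 m via 306 → 317 → 308 → 307.
So from 306 the first move is to 317.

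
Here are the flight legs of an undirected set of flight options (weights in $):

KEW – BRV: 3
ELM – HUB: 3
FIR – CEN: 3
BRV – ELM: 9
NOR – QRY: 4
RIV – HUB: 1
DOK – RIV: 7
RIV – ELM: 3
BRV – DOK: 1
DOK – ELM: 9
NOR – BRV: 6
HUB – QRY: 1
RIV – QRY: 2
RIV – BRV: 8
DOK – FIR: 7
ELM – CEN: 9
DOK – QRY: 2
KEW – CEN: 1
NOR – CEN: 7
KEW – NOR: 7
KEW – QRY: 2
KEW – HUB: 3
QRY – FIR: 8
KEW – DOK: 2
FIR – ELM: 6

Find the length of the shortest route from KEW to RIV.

$4

Enumerating some paths:
KEW - DOK - QRY - RIV: 2+2+2 = 6
KEW - QRY - RIV: 2+2 = 4
KEW - DOK - QRY - HUB - RIV: 2+2+1+1 = 6
The minimum is $4 via KEW - QRY - RIV.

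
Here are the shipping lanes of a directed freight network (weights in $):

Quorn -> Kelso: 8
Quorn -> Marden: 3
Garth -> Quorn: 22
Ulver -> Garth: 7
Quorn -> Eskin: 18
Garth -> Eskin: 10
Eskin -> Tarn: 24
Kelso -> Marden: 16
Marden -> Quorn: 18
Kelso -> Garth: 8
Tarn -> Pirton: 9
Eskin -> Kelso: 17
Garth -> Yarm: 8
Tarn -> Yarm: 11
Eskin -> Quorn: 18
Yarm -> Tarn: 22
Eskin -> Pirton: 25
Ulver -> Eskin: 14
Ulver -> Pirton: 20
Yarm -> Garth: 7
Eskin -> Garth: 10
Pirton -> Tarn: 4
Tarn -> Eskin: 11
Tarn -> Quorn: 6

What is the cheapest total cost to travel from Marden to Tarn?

$60

Enumerating some paths:
Marden → Quorn → Kelso → Garth → Yarm → Tarn: 18+8+8+8+22 = 64
Marden → Quorn → Eskin → Tarn: 18+18+24 = 60
Cheapest is Marden → Quorn → Eskin → Tarn at $60.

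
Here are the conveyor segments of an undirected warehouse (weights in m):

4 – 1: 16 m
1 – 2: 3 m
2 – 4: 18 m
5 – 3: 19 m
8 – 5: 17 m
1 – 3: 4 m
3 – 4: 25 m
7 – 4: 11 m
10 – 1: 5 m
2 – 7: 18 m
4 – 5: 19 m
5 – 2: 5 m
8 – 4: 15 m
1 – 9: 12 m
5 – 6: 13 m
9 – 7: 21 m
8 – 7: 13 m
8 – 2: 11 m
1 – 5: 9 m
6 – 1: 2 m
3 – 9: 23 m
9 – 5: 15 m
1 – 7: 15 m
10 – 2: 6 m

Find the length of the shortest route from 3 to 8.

Compare a few routes:
3–1–10–2–8: 4+5+6+11 = 26
3–1–2–8: 4+3+11 = 18
3–1–5–2–8: 4+9+5+11 = 29
3–1–2–5–8: 4+3+5+17 = 29
The minimum is 18 m via 3–1–2–8.

18 m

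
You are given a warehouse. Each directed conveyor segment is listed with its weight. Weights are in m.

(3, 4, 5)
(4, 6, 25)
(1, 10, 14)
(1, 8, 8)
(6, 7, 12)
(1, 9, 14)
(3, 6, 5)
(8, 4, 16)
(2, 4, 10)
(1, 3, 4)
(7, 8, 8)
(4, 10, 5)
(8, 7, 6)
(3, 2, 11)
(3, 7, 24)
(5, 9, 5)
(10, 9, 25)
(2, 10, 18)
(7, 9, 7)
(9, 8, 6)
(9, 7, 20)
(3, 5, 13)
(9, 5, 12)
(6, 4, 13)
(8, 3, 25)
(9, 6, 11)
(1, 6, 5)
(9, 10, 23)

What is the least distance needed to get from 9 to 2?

42 m

Compare a few routes:
9 → 8 → 3 → 2: 6+25+11 = 42
9 → 7 → 8 → 3 → 2: 20+8+25+11 = 64
Cheapest is 9 → 8 → 3 → 2 at 42 m.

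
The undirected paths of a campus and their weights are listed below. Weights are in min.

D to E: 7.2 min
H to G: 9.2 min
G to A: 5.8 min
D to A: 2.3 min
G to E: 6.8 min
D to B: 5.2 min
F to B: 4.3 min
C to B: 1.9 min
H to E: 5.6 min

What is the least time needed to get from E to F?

Enumerating some paths:
E → D → B → F: 7.2+5.2+4.3 = 16.7
E → G → A → D → B → F: 6.8+5.8+2.3+5.2+4.3 = 24.4
Cheapest is E → D → B → F at 16.7 min.

16.7 min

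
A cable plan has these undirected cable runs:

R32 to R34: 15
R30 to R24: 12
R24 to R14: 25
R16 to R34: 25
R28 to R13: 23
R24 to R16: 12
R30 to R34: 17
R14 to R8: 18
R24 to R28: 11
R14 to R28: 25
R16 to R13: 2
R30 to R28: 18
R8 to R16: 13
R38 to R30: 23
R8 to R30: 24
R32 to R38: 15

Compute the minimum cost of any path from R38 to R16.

Compare a few routes:
R38 → R30 → R24 → R16: 23+12+12 = 47
R38 → R32 → R34 → R16: 15+15+25 = 55
R38 → R30 → R8 → R16: 23+24+13 = 60
Cheapest is R38 → R30 → R24 → R16 at 47.

47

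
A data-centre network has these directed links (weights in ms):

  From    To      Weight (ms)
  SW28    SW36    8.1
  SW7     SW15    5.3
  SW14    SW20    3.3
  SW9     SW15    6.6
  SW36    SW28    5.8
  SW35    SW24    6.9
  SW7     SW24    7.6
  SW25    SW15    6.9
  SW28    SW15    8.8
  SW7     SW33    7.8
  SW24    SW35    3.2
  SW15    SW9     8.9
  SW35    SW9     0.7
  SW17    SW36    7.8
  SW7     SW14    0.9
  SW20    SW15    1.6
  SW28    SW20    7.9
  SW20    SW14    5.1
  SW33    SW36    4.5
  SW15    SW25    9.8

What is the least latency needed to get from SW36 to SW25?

Running Dijkstra from SW36:
SW36: 0
SW28: 5.8  (via SW36)
SW20: 13.7  (via SW28)
SW15: 14.6  (via SW28)
SW14: 18.8  (via SW20)
SW9: 23.5  (via SW15)
SW25: 24.4  (via SW15)
Shortest route: SW36–SW28–SW15–SW25 = 24.4 ms.

24.4 ms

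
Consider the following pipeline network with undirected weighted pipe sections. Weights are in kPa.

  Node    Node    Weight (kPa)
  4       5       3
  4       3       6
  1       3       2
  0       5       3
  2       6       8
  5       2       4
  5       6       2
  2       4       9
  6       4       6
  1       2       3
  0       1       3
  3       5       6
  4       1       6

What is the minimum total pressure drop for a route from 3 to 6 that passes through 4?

11 kPa

Shortest 3→4: 3–4 = 6
Best 4 to 6: 4–5–6 costing 5
Total via 4: 6 + 5 = 11 kPa.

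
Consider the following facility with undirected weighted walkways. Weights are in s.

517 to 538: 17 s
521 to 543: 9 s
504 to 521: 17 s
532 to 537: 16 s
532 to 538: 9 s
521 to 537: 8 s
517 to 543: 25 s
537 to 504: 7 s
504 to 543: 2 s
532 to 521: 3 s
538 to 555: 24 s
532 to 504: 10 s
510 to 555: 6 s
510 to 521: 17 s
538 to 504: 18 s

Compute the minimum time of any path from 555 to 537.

31 s

Compare a few routes:
555 → 510 → 521 → 537: 6+17+8 = 31
555 → 510 → 521 → 543 → 504 → 537: 6+17+9+2+7 = 41
The minimum is 31 s via 555 → 510 → 521 → 537.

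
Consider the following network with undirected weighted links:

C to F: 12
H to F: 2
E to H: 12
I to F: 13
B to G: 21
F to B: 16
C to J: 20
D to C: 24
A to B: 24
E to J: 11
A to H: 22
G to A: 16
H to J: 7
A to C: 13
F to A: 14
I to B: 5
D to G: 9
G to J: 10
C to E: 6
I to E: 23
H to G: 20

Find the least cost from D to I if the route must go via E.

53

Shortest D→E: D–G–J–E = 30
Best E to I: E–I costing 23
Total via E: 30 + 23 = 53.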